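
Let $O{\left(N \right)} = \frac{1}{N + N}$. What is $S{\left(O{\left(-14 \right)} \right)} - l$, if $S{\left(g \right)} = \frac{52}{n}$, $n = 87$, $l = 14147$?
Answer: $- \frac{1230737}{87} \approx -14146.0$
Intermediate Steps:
$O{\left(N \right)} = \frac{1}{2 N}$
$S{\left(g \right)} = \frac{52}{87}$
$S{\left(O{\left(-14 \right)} \right)} - l = \frac{52}{87} - 14147 = - \frac{1230737}{87}$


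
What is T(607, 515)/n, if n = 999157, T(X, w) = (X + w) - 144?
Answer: 978/999157 ≈ 0.00097883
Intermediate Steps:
T(X, w) = -144 + X + w
T(607, 515)/n = (-144 + 607 + 515)/999157 = 978*(1/999157) = 978/999157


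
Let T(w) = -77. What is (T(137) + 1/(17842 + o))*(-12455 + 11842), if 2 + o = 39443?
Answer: 2703814270/57283 ≈ 47201.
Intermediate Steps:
o = 39441 (o = -2 + 39443 = 39441)
(T(137) + 1/(17842 + o))*(-12455 + 11842) = (-77 + 1/(17842 + 39441))*(-12455 + 11842) = (-77 + 1/57283)*(-613) = -4410790/57283*(-613) = 2703814270/57283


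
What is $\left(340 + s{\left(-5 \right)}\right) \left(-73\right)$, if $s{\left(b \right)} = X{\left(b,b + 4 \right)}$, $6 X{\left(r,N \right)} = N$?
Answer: $- \frac{148847}{6} \approx -24808.0$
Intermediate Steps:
$X{\left(r,N \right)} = \frac{N}{6}$
$s{\left(b \right)} = \frac{2}{3} + \frac{b}{6}$ ($s{\left(b \right)} = \frac{b + 4}{6} = \frac{4 + b}{6} = \frac{2}{3} + \frac{b}{6}$)
$\left(340 + s{\left(-5 \right)}\right) \left(-73\right) = \left(340 + \left(\frac{2}{3} + \frac{1}{6} \left(-5\right)\right)\right) \left(-73\right) = \left(340 + \left(\frac{2}{3} - \frac{5}{6}\right)\right) \left(-73\right) = \left(340 - \frac{1}{6}\right) \left(-73\right) = \frac{2039}{6} \left(-73\right) = - \frac{148847}{6}$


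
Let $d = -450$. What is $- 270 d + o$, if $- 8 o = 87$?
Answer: $\frac{971913}{8} \approx 1.2149 \cdot 10^{5}$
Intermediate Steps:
$o = - \frac{87}{8}$ ($o = \left(- \frac{1}{8}\right) 87 = - \frac{87}{8} \approx -10.875$)
$- 270 d + o = \left(-270\right) \left(-450\right) - \frac{87}{8} = 121500 - \frac{87}{8} = \frac{971913}{8}$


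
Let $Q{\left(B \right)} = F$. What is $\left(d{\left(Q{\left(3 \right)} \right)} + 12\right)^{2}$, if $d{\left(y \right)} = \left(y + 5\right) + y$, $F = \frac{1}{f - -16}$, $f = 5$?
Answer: $\frac{128881}{441} \approx 292.25$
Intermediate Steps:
$F = \frac{1}{21}$ ($F = \frac{1}{5 - -16} = \frac{1}{5 + 16} = \frac{1}{21} \approx 0.047619$)
$Q{\left(B \right)} = \frac{1}{21}$
$d{\left(y \right)} = 5 + 2 y$ ($d{\left(y \right)} = \left(5 + y\right) + y = 5 + 2 y$)
$\left(d{\left(Q{\left(3 \right)} \right)} + 12\right)^{2} = \left(\left(5 + 2 \cdot \frac{1}{21}\right) + 12\right)^{2} = \left(\left(5 + \frac{2}{21}\right) + 12\right)^{2} = \left(\frac{107}{21} + 12\right)^{2} = \left(\frac{359}{21}\right)^{2} = \frac{128881}{441}$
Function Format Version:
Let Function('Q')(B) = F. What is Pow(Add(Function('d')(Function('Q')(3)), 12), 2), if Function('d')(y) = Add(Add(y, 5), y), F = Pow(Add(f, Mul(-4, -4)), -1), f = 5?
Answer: Rational(128881, 441) ≈ 292.25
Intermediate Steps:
F = Rational(1, 21) (F = Pow(Add(5, Mul(-4, -4)), -1) = Pow(Add(5, 16), -1) = Pow(21, -1) = Rational(1, 21) ≈ 0.047619)
Function('Q')(B) = Rational(1, 21)
Function('d')(y) = Add(5, Mul(2, y)) (Function('d')(y) = Add(Add(5, y), y) = Add(5, Mul(2, y)))
Pow(Add(Function('d')(Function('Q')(3)), 12), 2) = Pow(Add(Add(5, Mul(2, Rational(1, 21))), 12), 2) = Pow(Add(Add(5, Rational(2, 21)), 12), 2) = Pow(Add(Rational(107, 21), 12), 2) = Pow(Rational(359, 21), 2) = Rational(128881, 441)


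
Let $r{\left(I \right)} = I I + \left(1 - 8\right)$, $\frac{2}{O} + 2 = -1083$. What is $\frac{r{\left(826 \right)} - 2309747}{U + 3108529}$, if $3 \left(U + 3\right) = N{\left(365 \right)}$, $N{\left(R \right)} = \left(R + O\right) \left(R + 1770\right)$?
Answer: $- \frac{151355454}{313250321} \approx -0.48318$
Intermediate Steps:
$O = - \frac{2}{1085}$ ($O = \frac{2}{-2 - 1083} = \frac{2}{-1085} = 2 \left(- \frac{1}{1085}\right) = - \frac{2}{1085} \approx -0.0018433$)
$N{\left(R \right)} = \left(1770 + R\right) \left(- \frac{2}{1085} + R\right)$ ($N{\left(R \right)} = \left(R - \frac{2}{1085}\right) \left(R + 1770\right) = \left(- \frac{2}{1085} + R\right) \left(1770 + R\right) = \left(1770 + R\right) \left(- \frac{2}{1085} + R\right)$)
$U = \frac{24157124}{93}$ ($U = -3 + \frac{- \frac{708}{217} + 365^{2} + \frac{1920448}{1085} \cdot 365}{3} = -3 + \frac{- \frac{708}{217} + 133225 + \frac{140192704}{217}}{3} = -3 + \frac{1}{3} \cdot \frac{24157403}{31} = -3 + \frac{24157403}{93} = \frac{24157124}{93} \approx 2.5975 \cdot 10^{5}$)
$r{\left(I \right)} = -7 + I^{2}$ ($r{\left(I \right)} = I^{2} + \left(1 - 8\right) = I^{2} - 7 = -7 + I^{2}$)
$\frac{r{\left(826 \right)} - 2309747}{U + 3108529} = \frac{\left(-7 + 826^{2}\right) - 2309747}{\frac{24157124}{93} + 3108529} = \frac{\left(-7 + 682276\right) - 2309747}{\frac{313250321}{93}} = \left(682269 - 2309747\right) \frac{93}{313250321} = \left(-1627478\right) \frac{93}{313250321} = - \frac{151355454}{313250321}$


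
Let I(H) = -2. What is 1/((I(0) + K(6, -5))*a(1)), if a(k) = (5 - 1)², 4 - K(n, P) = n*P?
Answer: 1/512 ≈ 0.0019531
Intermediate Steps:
K(n, P) = 4 - P*n (K(n, P) = 4 - n*P = 4 - P*n)
a(k) = 16 (a(k) = 4² = 16)
1/((I(0) + K(6, -5))*a(1)) = 1/((-2 + (4 - 1*(-5)*6))*16) = 1/((-2 + (4 + 30))*16) = 1/((-2 + 34)*16) = 1/(32*16) = 1/512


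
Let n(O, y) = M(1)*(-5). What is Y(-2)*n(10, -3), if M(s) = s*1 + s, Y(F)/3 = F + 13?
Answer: -330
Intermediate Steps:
Y(F) = 39 + 3*F (Y(F) = 3*(F + 13) = 3*(13 + F) = 39 + 3*F)
M(s) = 2*s (M(s) = s + s = 2*s)
n(O, y) = -10 (n(O, y) = (2*1)*(-5) = 2*(-5) = -10)
Y(-2)*n(10, -3) = (39 + 3*(-2))*(-10) = (39 - 6)*(-10) = 33*(-10) = -330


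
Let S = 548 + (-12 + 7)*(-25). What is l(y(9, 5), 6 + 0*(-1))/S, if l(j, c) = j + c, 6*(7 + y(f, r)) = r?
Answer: -1/4038 ≈ -0.00024765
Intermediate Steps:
y(f, r) = -7 + r/6
S = 673 (S = 548 - 5*(-25) = 548 + 125 = 673)
l(j, c) = c + j
l(y(9, 5), 6 + 0*(-1))/S = ((6 + 0*(-1)) + (-7 + (⅙)*5))/673 = ((6 + 0) + (-7 + ⅚))*(1/673) = (6 - 37/6)*(1/673) = -⅙*1/673 = -1/4038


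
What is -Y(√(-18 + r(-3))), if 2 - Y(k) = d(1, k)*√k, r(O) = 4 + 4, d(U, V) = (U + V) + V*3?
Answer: -2 + 10^(¼)*√I*(1 + 4*I*√10) ≈ -16.648 + 17.163*I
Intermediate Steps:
d(U, V) = U + 4*V (d(U, V) = (U + V) + 3*V = U + 4*V)
r(O) = 8
Y(k) = 2 - √k*(1 + 4*k) (Y(k) = 2 - (1 + 4*k)*√k = 2 - √k*(1 + 4*k))
-Y(√(-18 + r(-3))) = -(2 - √(√(-18 + 8))*(1 + 4*√(-18 + 8))) = -(2 - √(√(-10))*(1 + 4*√(-10))) = -(2 - √(I*√10)*(1 + 4*(I*√10))) = -(2 - 10^(¼)*√I*(1 + 4*I*√10)) = -2 + 10^(¼)*√I*(1 + 4*I*√10)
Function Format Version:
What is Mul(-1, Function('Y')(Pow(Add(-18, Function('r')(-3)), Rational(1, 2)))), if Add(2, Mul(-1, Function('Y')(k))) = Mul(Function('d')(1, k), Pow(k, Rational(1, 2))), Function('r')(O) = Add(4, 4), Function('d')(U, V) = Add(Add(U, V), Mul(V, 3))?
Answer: Add(-2, Mul(Pow(10, Rational(1, 4)), Pow(I, Rational(1, 2)), Add(1, Mul(4, I, Pow(10, Rational(1, 2)))))) ≈ Add(-16.648, Mul(17.163, I))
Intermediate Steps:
Function('d')(U, V) = Add(U, Mul(4, V)) (Function('d')(U, V) = Add(Add(U, V), Mul(3, V)) = Add(U, Mul(4, V)))
Function('r')(O) = 8
Function('Y')(k) = Add(2, Mul(-1, Pow(k, Rational(1, 2)), Add(1, Mul(4, k)))) (Function('Y')(k) = Add(2, Mul(-1, Mul(Add(1, Mul(4, k)), Pow(k, Rational(1, 2))))) = Add(2, Mul(-1, Mul(Pow(k, Rational(1, 2)), Add(1, Mul(4, k))))) = Add(2, Mul(-1, Pow(k, Rational(1, 2)), Add(1, Mul(4, k)))))
Mul(-1, Function('Y')(Pow(Add(-18, Function('r')(-3)), Rational(1, 2)))) = Mul(-1, Add(2, Mul(-1, Pow(Pow(Add(-18, 8), Rational(1, 2)), Rational(1, 2)), Add(1, Mul(4, Pow(Add(-18, 8), Rational(1, 2))))))) = Mul(-1, Add(2, Mul(-1, Pow(Pow(-10, Rational(1, 2)), Rational(1, 2)), Add(1, Mul(4, Pow(-10, Rational(1, 2))))))) = Mul(-1, Add(2, Mul(-1, Pow(Mul(I, Pow(10, Rational(1, 2))), Rational(1, 2)), Add(1, Mul(4, Mul(I, Pow(10, Rational(1, 2)))))))) = Mul(-1, Add(2, Mul(-1, Mul(Pow(10, Rational(1, 4)), Pow(I, Rational(1, 2))), Add(1, Mul(4, I, Pow(10, Rational(1, 2))))))) = Mul(-1, Add(2, Mul(-1, Pow(10, Rational(1, 4)), Pow(I, Rational(1, 2)), Add(1, Mul(4, I, Pow(10, Rational(1, 2))))))) = Add(-2, Mul(Pow(10, Rational(1, 4)), Pow(I, Rational(1, 2)), Add(1, Mul(4, I, Pow(10, Rational(1, 2))))))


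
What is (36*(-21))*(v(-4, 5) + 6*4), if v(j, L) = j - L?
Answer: -11340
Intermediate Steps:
(36*(-21))*(v(-4, 5) + 6*4) = (36*(-21))*((-4 - 1*5) + 6*4) = -756*((-4 - 5) + 24) = -756*(-9 + 24) = -756*15 = -11340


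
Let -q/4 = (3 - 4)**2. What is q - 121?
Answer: -125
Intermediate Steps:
q = -4 (q = -4*(3 - 4)**2 = -4*(-1)**2 = -4*1 = -4)
q - 121 = -4 - 121 = -125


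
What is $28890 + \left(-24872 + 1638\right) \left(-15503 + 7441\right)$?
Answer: $187341398$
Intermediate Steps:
$28890 + \left(-24872 + 1638\right) \left(-15503 + 7441\right) = 28890 - -187312508 = 28890 + 187312508 = 187341398$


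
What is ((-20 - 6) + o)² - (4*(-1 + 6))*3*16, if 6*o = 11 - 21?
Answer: -1751/9 ≈ -194.56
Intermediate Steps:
o = -5/3 (o = (11 - 21)/6 = (⅙)*(-10) = -5/3 ≈ -1.6667)
((-20 - 6) + o)² - (4*(-1 + 6))*3*16 = ((-20 - 6) - 5/3)² - (4*(-1 + 6))*3*16 = (-26 - 5/3)² - (4*5)*3*16 = (-83/3)² - 20*3*16 = 6889/9 - 60*16 = 6889/9 - 1*960 = 6889/9 - 960 = -1751/9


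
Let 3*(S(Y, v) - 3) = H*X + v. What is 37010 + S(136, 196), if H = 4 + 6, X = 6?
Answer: 111295/3 ≈ 37098.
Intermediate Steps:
H = 10
S(Y, v) = 23 + v/3 (S(Y, v) = 3 + (10*6 + v)/3 = 3 + (60 + v)/3 = 3 + (20 + v/3) = 23 + v/3)
37010 + S(136, 196) = 37010 + (23 + (1/3)*196) = 37010 + (23 + 196/3) = 37010 + 265/3 = 111295/3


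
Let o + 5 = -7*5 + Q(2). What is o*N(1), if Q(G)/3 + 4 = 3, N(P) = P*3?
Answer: -129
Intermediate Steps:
N(P) = 3*P
Q(G) = -3 (Q(G) = -12 + 3*3 = -12 + 9 = -3)
o = -43 (o = -5 + (-7*5 - 3) = -5 + (-35 - 3) = -5 - 38 = -43)
o*N(1) = -129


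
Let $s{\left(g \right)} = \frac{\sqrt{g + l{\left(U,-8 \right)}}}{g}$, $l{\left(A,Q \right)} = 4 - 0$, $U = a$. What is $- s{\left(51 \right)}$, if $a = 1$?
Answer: $- \frac{\sqrt{55}}{51} \approx -0.14542$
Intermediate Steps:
$U = 1$
$l{\left(A,Q \right)} = 4$ ($l{\left(A,Q \right)} = 4 + 0 = 4$)
$s{\left(g \right)} = \frac{\sqrt{4 + g}}{g}$ ($s{\left(g \right)} = \frac{\sqrt{g + 4}}{g} = \frac{\sqrt{4 + g}}{g}$)
$- s{\left(51 \right)} = - \frac{\sqrt{4 + 51}}{51} = - \frac{\sqrt{55}}{51}$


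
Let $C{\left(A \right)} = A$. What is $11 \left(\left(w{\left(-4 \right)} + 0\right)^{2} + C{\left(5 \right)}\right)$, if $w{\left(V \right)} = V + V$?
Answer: $759$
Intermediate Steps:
$w{\left(V \right)} = 2 V$
$11 \left(\left(w{\left(-4 \right)} + 0\right)^{2} + C{\left(5 \right)}\right) = 11 \left(\left(2 \left(-4\right) + 0\right)^{2} + 5\right) = 11 \left(\left(-8 + 0\right)^{2} + 5\right) = 11 \left(\left(-8\right)^{2} + 5\right) = 11 \left(64 + 5\right) = 11 \cdot 69 = 759$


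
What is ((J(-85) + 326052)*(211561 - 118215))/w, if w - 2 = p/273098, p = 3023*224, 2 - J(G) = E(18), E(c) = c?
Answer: 296839544993596/43691 ≈ 6.7941e+9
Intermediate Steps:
J(G) = -16 (J(G) = 2 - 1*18 = 2 - 18 = -16)
p = 677152
w = 87382/19507 (w = 2 + 677152/273098 = 2 + 677152*(1/273098) = 2 + 48368/19507 = 87382/19507 ≈ 4.4795)
((J(-85) + 326052)*(211561 - 118215))/w = ((-16 + 326052)*(211561 - 118215))/(87382/19507) = (326036*93346)*(19507/87382) = 30434156456*(19507/87382) = 296839544993596/43691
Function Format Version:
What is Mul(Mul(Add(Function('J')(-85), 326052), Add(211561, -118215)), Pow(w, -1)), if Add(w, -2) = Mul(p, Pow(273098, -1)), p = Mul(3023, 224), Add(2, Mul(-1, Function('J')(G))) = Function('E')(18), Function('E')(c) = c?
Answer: Rational(296839544993596, 43691) ≈ 6.7941e+9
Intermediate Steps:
Function('J')(G) = -16 (Function('J')(G) = Add(2, Mul(-1, 18)) = Add(2, -18) = -16)
p = 677152
w = Rational(87382, 19507) (w = Add(2, Mul(677152, Pow(273098, -1))) = Add(2, Mul(677152, Rational(1, 273098))) = Add(2, Rational(48368, 19507)) = Rational(87382, 19507) ≈ 4.4795)
Mul(Mul(Add(Function('J')(-85), 326052), Add(211561, -118215)), Pow(w, -1)) = Mul(Mul(Add(-16, 326052), Add(211561, -118215)), Pow(Rational(87382, 19507), -1)) = Mul(Mul(326036, 93346), Rational(19507, 87382)) = Mul(30434156456, Rational(19507, 87382)) = Rational(296839544993596, 43691)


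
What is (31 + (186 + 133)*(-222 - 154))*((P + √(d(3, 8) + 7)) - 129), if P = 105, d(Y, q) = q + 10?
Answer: 2278347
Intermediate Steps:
d(Y, q) = 10 + q
(31 + (186 + 133)*(-222 - 154))*((P + √(d(3, 8) + 7)) - 129) = (31 + (186 + 133)*(-222 - 154))*((105 + √((10 + 8) + 7)) - 129) = (31 + 319*(-376))*((105 + √(18 + 7)) - 129) = (31 - 119944)*((105 + √25) - 129) = -119913*((105 + 5) - 129) = -119913*(110 - 129) = -119913*(-19) = 2278347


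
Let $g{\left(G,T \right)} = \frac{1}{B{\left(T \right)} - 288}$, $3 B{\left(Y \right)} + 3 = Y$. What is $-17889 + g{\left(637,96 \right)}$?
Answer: $- \frac{4597474}{257} \approx -17889.0$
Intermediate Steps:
$B{\left(Y \right)} = -1 + \frac{Y}{3}$
$g{\left(G,T \right)} = \frac{1}{-289 + \frac{T}{3}}$ ($g{\left(G,T \right)} = \frac{1}{\left(-1 + \frac{T}{3}\right) - 288} = \frac{1}{-289 + \frac{T}{3}}$)
$-17889 + g{\left(637,96 \right)} = -17889 + \frac{3}{-867 + 96} = -17889 + \frac{3}{-771} = -17889 + 3 \left(- \frac{1}{771}\right) = -17889 - \frac{1}{257} = - \frac{4597474}{257}$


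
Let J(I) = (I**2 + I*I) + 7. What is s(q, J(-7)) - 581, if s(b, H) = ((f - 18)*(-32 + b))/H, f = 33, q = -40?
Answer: -4139/7 ≈ -591.29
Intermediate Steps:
J(I) = 7 + 2*I**2 (J(I) = (I**2 + I**2) + 7 = 2*I**2 + 7 = 7 + 2*I**2)
s(b, H) = (-480 + 15*b)/H (s(b, H) = ((33 - 18)*(-32 + b))/H = (15*(-32 + b))/H = (-480 + 15*b)/H)
s(q, J(-7)) - 581 = 15*(-32 - 40)/(7 + 2*(-7)**2) - 581 = 15*(-72)/(7 + 2*49) - 581 = 15*(-72)/(7 + 98) - 581 = 15*(-72)/105 - 581 = 15*(1/105)*(-72) - 581 = -72/7 - 581 = -4139/7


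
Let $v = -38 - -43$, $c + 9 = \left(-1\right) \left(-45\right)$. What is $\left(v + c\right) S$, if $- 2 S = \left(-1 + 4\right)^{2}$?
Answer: $- \frac{369}{2} \approx -184.5$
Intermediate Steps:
$c = 36$ ($c = -9 - -45 = -9 + 45 = 36$)
$S = - \frac{9}{2}$ ($S = - \frac{\left(-1 + 4\right)^{2}}{2} = - \frac{3^{2}}{2} = \left(- \frac{1}{2}\right) 9 = - \frac{9}{2} \approx -4.5$)
$v = 5$ ($v = -38 + 43 = 5$)
$\left(v + c\right) S = \left(5 + 36\right) \left(- \frac{9}{2}\right) = 41 \left(- \frac{9}{2}\right) = - \frac{369}{2}$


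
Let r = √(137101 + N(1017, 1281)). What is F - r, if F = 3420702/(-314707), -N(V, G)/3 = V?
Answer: -3420702/314707 - 5*√5362 ≈ -377.00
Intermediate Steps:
N(V, G) = -3*V
F = -3420702/314707 (F = 3420702*(-1/314707) = -3420702/314707 ≈ -10.869)
r = 5*√5362 (r = √(137101 - 3*1017) = √(137101 - 3051) = √134050 = 5*√5362 ≈ 366.13)
F - r = -3420702/314707 - 5*√5362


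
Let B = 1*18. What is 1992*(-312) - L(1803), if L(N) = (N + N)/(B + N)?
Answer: -377254130/607 ≈ -6.2151e+5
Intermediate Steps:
B = 18
L(N) = 2*N/(18 + N) (L(N) = (N + N)/(18 + N) = (2*N)/(18 + N) = 2*N/(18 + N))
1992*(-312) - L(1803) = 1992*(-312) - 2*1803/(18 + 1803) = -621504 - 2*1803/1821 = -621504 - 1*1202/607 = -621504 - 1202/607 = -377254130/607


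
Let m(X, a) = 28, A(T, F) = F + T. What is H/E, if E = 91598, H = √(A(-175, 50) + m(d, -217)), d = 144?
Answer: I*√97/91598 ≈ 0.00010752*I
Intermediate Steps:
H = I*√97 (H = √((50 - 175) + 28) = √(-125 + 28) = √(-97) = I*√97 ≈ 9.8489*I)
H/E = (I*√97)/91598 = (I*√97)*(1/91598) = I*√97/91598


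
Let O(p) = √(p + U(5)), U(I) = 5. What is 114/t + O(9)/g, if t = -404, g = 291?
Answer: -57/202 + √14/291 ≈ -0.26932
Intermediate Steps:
O(p) = √(5 + p) (O(p) = √(p + 5) = √(5 + p))
114/t + O(9)/g = 114/(-404) + √(5 + 9)/291 = 114*(-1/404) + √14*(1/291) = -57/202 + √14/291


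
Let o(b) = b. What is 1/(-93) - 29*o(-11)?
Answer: 29666/93 ≈ 318.99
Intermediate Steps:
1/(-93) - 29*o(-11) = 1/(-93) - 29*(-11) = -1/93 + 319 = 29666/93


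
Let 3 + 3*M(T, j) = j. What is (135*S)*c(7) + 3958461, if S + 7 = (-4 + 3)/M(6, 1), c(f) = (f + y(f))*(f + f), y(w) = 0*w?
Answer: 3885696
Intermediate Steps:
M(T, j) = -1 + j/3
y(w) = 0
c(f) = 2*f² (c(f) = (f + 0)*(f + f) = f*(2*f) = 2*f²)
S = -11/2 (S = -7 + (-4 + 3)/(-1 + (⅓)*1) = -7 - 1/(-1 + ⅓) = -7 - 1/(-⅔) = -7 - 3/2*(-1) = -7 + 3/2 = -11/2 ≈ -5.5000)
(135*S)*c(7) + 3958461 = (135*(-11/2))*(2*7²) + 3958461 = -1485*49 + 3958461 = -1485/2*98 + 3958461 = -72765 + 3958461 = 3885696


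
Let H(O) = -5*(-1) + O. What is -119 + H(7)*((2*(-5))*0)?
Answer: -119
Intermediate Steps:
H(O) = 5 + O
-119 + H(7)*((2*(-5))*0) = -119 + (5 + 7)*((2*(-5))*0) = -119 + 12*(-10*0) = -119 + 12*0 = -119 + 0 = -119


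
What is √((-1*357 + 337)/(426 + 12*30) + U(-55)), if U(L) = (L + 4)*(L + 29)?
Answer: 2*√51198861/393 ≈ 36.414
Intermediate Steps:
U(L) = (4 + L)*(29 + L)
√((-1*357 + 337)/(426 + 12*30) + U(-55)) = √((-1*357 + 337)/(426 + 12*30) + (116 + (-55)² + 33*(-55))) = √((-357 + 337)/(426 + 360) + (116 + 3025 - 1815)) = √(-20/786 + 1326) = √(-20*1/786 + 1326) = √(-10/393 + 1326) = √(521108/393) = 2*√51198861/393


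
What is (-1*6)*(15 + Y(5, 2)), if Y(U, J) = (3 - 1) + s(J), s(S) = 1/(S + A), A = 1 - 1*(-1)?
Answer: -207/2 ≈ -103.50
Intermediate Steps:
A = 2 (A = 1 + 1 = 2)
s(S) = 1/(2 + S) (s(S) = 1/(S + 2) = 1/(2 + S))
Y(U, J) = 2 + 1/(2 + J) (Y(U, J) = (3 - 1) + 1/(2 + J) = 2 + 1/(2 + J))
(-1*6)*(15 + Y(5, 2)) = (-1*6)*(15 + (5 + 2*2)/(2 + 2)) = -6*(15 + (5 + 4)/4) = -6*(15 + (1/4)*9) = -6*(15 + 9/4) = -6*69/4 = -207/2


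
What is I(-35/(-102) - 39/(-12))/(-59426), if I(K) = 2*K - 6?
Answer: -121/6061452 ≈ -1.9962e-5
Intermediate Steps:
I(K) = -6 + 2*K
I(-35/(-102) - 39/(-12))/(-59426) = (-6 + 2*(-35/(-102) - 39/(-12)))/(-59426) = (-6 + 2*(-35*(-1/102) - 39*(-1/12)))*(-1/59426) = (-6 + 2*(35/102 + 13/4))*(-1/59426) = (-6 + 2*(733/204))*(-1/59426) = (-6 + 733/102)*(-1/59426) = (121/102)*(-1/59426) = -121/6061452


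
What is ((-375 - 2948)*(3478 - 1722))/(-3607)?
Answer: 5835188/3607 ≈ 1617.7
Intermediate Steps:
((-375 - 2948)*(3478 - 1722))/(-3607) = -3323*1756*(-1/3607) = -5835188*(-1/3607) = 5835188/3607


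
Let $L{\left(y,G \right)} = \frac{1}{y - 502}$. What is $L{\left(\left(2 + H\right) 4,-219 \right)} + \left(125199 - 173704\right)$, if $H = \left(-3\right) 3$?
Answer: $- \frac{25707651}{530} \approx -48505.0$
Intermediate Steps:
$H = -9$
$L{\left(y,G \right)} = \frac{1}{-502 + y}$
$L{\left(\left(2 + H\right) 4,-219 \right)} + \left(125199 - 173704\right) = \frac{1}{-502 + \left(2 - 9\right) 4} + \left(125199 - 173704\right) = \frac{1}{-502 - 28} + \left(125199 - 173704\right) = \frac{1}{-502 - 28} - 48505 = \frac{1}{-530} - 48505 = - \frac{1}{530} - 48505 = - \frac{25707651}{530}$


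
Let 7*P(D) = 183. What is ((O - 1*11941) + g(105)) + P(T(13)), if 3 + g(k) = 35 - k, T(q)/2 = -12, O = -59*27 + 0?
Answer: -95066/7 ≈ -13581.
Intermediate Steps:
O = -1593 (O = -1593 + 0 = -1593)
T(q) = -24 (T(q) = 2*(-12) = -24)
g(k) = 32 - k (g(k) = -3 + (35 - k) = 32 - k)
P(D) = 183/7 (P(D) = (⅐)*183 = 183/7)
((O - 1*11941) + g(105)) + P(T(13)) = ((-1593 - 1*11941) + (32 - 1*105)) + 183/7 = ((-1593 - 11941) + (32 - 105)) + 183/7 = (-13534 - 73) + 183/7 = -13607 + 183/7 = -95066/7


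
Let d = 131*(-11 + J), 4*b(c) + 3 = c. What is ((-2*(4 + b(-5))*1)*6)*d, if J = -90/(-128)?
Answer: 258987/8 ≈ 32373.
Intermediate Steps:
J = 45/64 (J = -90*(-1/128) = 45/64 ≈ 0.70313)
b(c) = -3/4 + c/4
d = -86329/64 (d = 131*(-11 + 45/64) = 131*(-659/64) = -86329/64 ≈ -1348.9)
((-2*(4 + b(-5))*1)*6)*d = ((-2*(4 + (-3/4 + (1/4)*(-5)))*1)*6)*(-86329/64) = ((-2*(4 + (-3/4 - 5/4))*1)*6)*(-86329/64) = ((-2*(4 - 2)*1)*6)*(-86329/64) = ((-2*2*1)*6)*(-86329/64) = (-4*1*6)*(-86329/64) = -4*6*(-86329/64) = -24*(-86329/64) = 258987/8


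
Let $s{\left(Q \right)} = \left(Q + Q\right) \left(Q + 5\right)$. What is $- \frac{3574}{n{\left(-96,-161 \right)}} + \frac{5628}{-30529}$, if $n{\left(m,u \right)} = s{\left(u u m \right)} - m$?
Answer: $- \frac{34849711486806395}{189041727134895696} \approx -0.18435$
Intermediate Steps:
$s{\left(Q \right)} = 2 Q \left(5 + Q\right)$
$n{\left(m,u \right)} = - m + 2 m u^{2} \left(5 + m u^{2}\right)$ ($n{\left(m,u \right)} = 2 u u m \left(5 + u u m\right) - m = 2 u m u \left(5 + u m u\right) - m = 2 m u^{2} \left(5 + m u^{2}\right) - m = - m + 2 m u^{2} \left(5 + m u^{2}\right)$)
$- \frac{3574}{n{\left(-96,-161 \right)}} + \frac{5628}{-30529} = - \frac{3574}{\left(-96\right) \left(-1 + 2 \left(-161\right)^{2} \left(5 - 96 \left(-161\right)^{2}\right)\right)} + \frac{5628}{-30529} = - \frac{3574}{\left(-96\right) \left(-1 + 2 \cdot 25921 \left(5 - 2488416\right)\right)} + 5628 \left(- \frac{1}{30529}\right) = - \frac{3574}{\left(-96\right) \left(-1 + 2 \cdot 25921 \left(5 - 2488416\right)\right)} - \frac{5628}{30529} = - \frac{3574}{\left(-96\right) \left(-1 + 2 \cdot 25921 \left(-2488411\right)\right)} - \frac{5628}{30529} = - \frac{3574}{\left(-96\right) \left(-1 - 129004203062\right)} - \frac{5628}{30529} = - \frac{3574}{\left(-96\right) \left(-129004203063\right)} - \frac{5628}{30529} = - \frac{3574}{12384403494048} - \frac{5628}{30529} = \left(-3574\right) \frac{1}{12384403494048} - \frac{5628}{30529} = - \frac{1787}{6192201747024} - \frac{5628}{30529} = - \frac{34849711486806395}{189041727134895696}$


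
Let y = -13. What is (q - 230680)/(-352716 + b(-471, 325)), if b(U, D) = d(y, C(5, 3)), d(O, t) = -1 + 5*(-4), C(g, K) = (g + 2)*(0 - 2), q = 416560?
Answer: -61960/117579 ≈ -0.52697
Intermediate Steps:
C(g, K) = -4 - 2*g (C(g, K) = (2 + g)*(-2) = -4 - 2*g)
d(O, t) = -21 (d(O, t) = -1 - 20 = -21)
b(U, D) = -21
(q - 230680)/(-352716 + b(-471, 325)) = (416560 - 230680)/(-352716 - 21) = 185880/(-352737) = 185880*(-1/352737) = -61960/117579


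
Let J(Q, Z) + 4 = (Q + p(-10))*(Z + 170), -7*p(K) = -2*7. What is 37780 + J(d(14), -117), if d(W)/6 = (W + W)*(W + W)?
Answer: 287194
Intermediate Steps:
d(W) = 24*W² (d(W) = 6*((W + W)*(W + W)) = 6*((2*W)*(2*W)) = 6*(4*W²) = 24*W²)
p(K) = 2 (p(K) = -(-2)*7/7 = -⅐*(-14) = 2)
J(Q, Z) = -4 + (2 + Q)*(170 + Z) (J(Q, Z) = -4 + (Q + 2)*(Z + 170) = -4 + (2 + Q)*(170 + Z))
37780 + J(d(14), -117) = 37780 + (336 + 2*(-117) + 170*(24*14²) + (24*14²)*(-117)) = 37780 + (336 - 234 + 170*(24*196) + (24*196)*(-117)) = 37780 + (336 - 234 + 170*4704 + 4704*(-117)) = 37780 + (336 - 234 + 799680 - 550368) = 37780 + 249414 = 287194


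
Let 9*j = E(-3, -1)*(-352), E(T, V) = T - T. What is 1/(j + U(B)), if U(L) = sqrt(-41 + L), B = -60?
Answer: -I*sqrt(101)/101 ≈ -0.099504*I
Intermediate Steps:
E(T, V) = 0
j = 0 (j = (0*(-352))/9 = (1/9)*0 = 0)
1/(j + U(B)) = 1/(0 + sqrt(-41 - 60)) = 1/(0 + sqrt(-101)) = 1/(0 + I*sqrt(101)) = 1/(I*sqrt(101)) = -I*sqrt(101)/101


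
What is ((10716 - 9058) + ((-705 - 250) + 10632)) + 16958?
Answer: 28293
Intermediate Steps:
((10716 - 9058) + ((-705 - 250) + 10632)) + 16958 = (1658 + (-955 + 10632)) + 16958 = (1658 + 9677) + 16958 = 11335 + 16958 = 28293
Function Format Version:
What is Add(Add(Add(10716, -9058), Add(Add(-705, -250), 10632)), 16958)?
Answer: 28293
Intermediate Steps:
Add(Add(Add(10716, -9058), Add(Add(-705, -250), 10632)), 16958) = Add(Add(1658, Add(-955, 10632)), 16958) = Add(Add(1658, 9677), 16958) = Add(11335, 16958) = 28293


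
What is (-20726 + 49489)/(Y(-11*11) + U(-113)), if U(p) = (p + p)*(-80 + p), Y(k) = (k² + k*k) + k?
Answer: 4109/10397 ≈ 0.39521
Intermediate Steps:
Y(k) = k + 2*k² (Y(k) = (k² + k²) + k = 2*k² + k = k + 2*k²)
U(p) = 2*p*(-80 + p) (U(p) = (2*p)*(-80 + p) = 2*p*(-80 + p))
(-20726 + 49489)/(Y(-11*11) + U(-113)) = (-20726 + 49489)/((-11*11)*(1 + 2*(-11*11)) + 2*(-113)*(-80 - 113)) = 28763/(-121*(1 + 2*(-121)) + 2*(-113)*(-193)) = 28763/(-121*(1 - 242) + 43618) = 28763/(-121*(-241) + 43618) = 28763/(29161 + 43618) = 28763/72779 = 28763*(1/72779) = 4109/10397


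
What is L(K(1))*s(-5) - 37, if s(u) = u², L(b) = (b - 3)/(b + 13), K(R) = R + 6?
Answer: -32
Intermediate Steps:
K(R) = 6 + R
L(b) = (-3 + b)/(13 + b)
L(K(1))*s(-5) - 37 = ((-3 + (6 + 1))/(13 + (6 + 1)))*(-5)² - 37 = ((-3 + 7)/(13 + 7))*25 - 37 = (4/20)*25 - 37 = ((1/20)*4)*25 - 37 = (⅕)*25 - 37 = 5 - 37 = -32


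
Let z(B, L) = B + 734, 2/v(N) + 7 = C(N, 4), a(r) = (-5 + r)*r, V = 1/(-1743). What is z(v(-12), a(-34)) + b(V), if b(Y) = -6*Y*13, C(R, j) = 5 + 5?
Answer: 1280602/1743 ≈ 734.71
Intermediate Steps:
V = -1/1743 ≈ -0.00057372
C(R, j) = 10
b(Y) = -78*Y
a(r) = r*(-5 + r)
v(N) = ⅔ (v(N) = 2/(-7 + 10) = 2/3 = 2*(⅓) = ⅔)
z(B, L) = 734 + B
z(v(-12), a(-34)) + b(V) = (734 + ⅔) - 78*(-1/1743) = 2204/3 + 26/581 = 1280602/1743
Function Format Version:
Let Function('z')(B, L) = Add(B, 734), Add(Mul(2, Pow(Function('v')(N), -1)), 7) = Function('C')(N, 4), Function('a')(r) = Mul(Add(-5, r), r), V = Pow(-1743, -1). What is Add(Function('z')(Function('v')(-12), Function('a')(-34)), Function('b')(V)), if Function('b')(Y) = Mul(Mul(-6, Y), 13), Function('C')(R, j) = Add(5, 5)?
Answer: Rational(1280602, 1743) ≈ 734.71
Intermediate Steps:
V = Rational(-1, 1743) ≈ -0.00057372
Function('C')(R, j) = 10
Function('b')(Y) = Mul(-78, Y)
Function('a')(r) = Mul(r, Add(-5, r))
Function('v')(N) = Rational(2, 3) (Function('v')(N) = Mul(2, Pow(Add(-7, 10), -1)) = Mul(2, Pow(3, -1)) = Mul(2, Rational(1, 3)) = Rational(2, 3))
Function('z')(B, L) = Add(734, B)
Add(Function('z')(Function('v')(-12), Function('a')(-34)), Function('b')(V)) = Add(Add(734, Rational(2, 3)), Mul(-78, Rational(-1, 1743))) = Add(Rational(2204, 3), Rational(26, 581)) = Rational(1280602, 1743)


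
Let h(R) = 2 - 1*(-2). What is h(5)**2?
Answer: 16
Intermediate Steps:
h(R) = 4 (h(R) = 2 + 2 = 4)
h(5)**2 = 4**2 = 16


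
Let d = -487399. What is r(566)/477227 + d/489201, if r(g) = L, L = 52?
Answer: -232574524121/233459925627 ≈ -0.99621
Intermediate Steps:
r(g) = 52
r(566)/477227 + d/489201 = 52/477227 - 487399/489201 = -232574524121/233459925627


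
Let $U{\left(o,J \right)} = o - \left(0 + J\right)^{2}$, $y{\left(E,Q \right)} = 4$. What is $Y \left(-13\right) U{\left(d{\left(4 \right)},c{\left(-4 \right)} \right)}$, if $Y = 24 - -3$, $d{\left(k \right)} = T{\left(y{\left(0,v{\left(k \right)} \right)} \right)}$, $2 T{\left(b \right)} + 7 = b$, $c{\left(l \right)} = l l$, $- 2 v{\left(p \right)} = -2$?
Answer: $\frac{180765}{2} \approx 90383.0$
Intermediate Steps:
$v{\left(p \right)} = 1$ ($v{\left(p \right)} = \left(- \frac{1}{2}\right) \left(-2\right) = 1$)
$c{\left(l \right)} = l^{2}$
$T{\left(b \right)} = - \frac{7}{2} + \frac{b}{2}$
$d{\left(k \right)} = - \frac{3}{2}$ ($d{\left(k \right)} = - \frac{7}{2} + \frac{1}{2} \cdot 4 = - \frac{7}{2} + 2 = - \frac{3}{2}$)
$U{\left(o,J \right)} = o - J^{2}$
$Y = 27$ ($Y = 24 + 3 = 27$)
$Y \left(-13\right) U{\left(d{\left(4 \right)},c{\left(-4 \right)} \right)} = 27 \left(-13\right) \left(- \frac{3}{2} - \left(\left(-4\right)^{2}\right)^{2}\right) = - 351 \left(- \frac{3}{2} - 16^{2}\right) = - 351 \left(- \frac{3}{2} - 256\right) = \left(-351\right) \left(- \frac{515}{2}\right) = \frac{180765}{2}$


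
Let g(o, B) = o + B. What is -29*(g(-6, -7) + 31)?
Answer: -522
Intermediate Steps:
g(o, B) = B + o
-29*(g(-6, -7) + 31) = -29*((-7 - 6) + 31) = -29*(-13 + 31) = -29*18 = -522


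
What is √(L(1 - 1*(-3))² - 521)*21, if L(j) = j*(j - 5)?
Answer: 21*I*√505 ≈ 471.92*I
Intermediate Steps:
L(j) = j*(-5 + j)
√(L(1 - 1*(-3))² - 521)*21 = √(((1 - 1*(-3))*(-5 + (1 - 1*(-3))))² - 521)*21 = √(((1 + 3)*(-5 + (1 + 3)))² - 521)*21 = √((4*(-5 + 4))² - 521)*21 = √((4*(-1))² - 521)*21 = √((-4)² - 521)*21 = √(16 - 521)*21 = √(-505)*21 = (I*√505)*21 = 21*I*√505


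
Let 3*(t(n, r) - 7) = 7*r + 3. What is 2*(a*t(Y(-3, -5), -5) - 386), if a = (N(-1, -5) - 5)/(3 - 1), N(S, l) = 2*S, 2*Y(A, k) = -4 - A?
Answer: -2239/3 ≈ -746.33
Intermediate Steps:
Y(A, k) = -2 - A/2 (Y(A, k) = (-4 - A)/2 = -2 - A/2)
a = -7/2 (a = (2*(-1) - 5)/(3 - 1) = (-2 - 5)/2 = -7*½ = -7/2 ≈ -3.5000)
t(n, r) = 8 + 7*r/3 (t(n, r) = 7 + (7*r + 3)/3 = 7 + (3 + 7*r)/3 = 7 + (1 + 7*r/3) = 8 + 7*r/3)
2*(a*t(Y(-3, -5), -5) - 386) = 2*(-7*(8 + (7/3)*(-5))/2 - 386) = 2*(-7*(8 - 35/3)/2 - 386) = 2*(-7/2*(-11/3) - 386) = 2*(77/6 - 386) = 2*(-2239/6) = -2239/3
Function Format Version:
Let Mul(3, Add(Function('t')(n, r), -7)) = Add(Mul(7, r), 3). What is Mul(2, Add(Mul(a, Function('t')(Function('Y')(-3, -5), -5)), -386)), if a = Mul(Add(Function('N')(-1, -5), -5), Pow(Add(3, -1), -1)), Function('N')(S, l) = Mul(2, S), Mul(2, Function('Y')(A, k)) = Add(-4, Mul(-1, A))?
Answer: Rational(-2239, 3) ≈ -746.33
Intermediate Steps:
Function('Y')(A, k) = Add(-2, Mul(Rational(-1, 2), A)) (Function('Y')(A, k) = Mul(Rational(1, 2), Add(-4, Mul(-1, A))) = Add(-2, Mul(Rational(-1, 2), A)))
a = Rational(-7, 2) (a = Mul(Add(Mul(2, -1), -5), Pow(Add(3, -1), -1)) = Mul(Add(-2, -5), Pow(2, -1)) = Mul(-7, Rational(1, 2)) = Rational(-7, 2) ≈ -3.5000)
Function('t')(n, r) = Add(8, Mul(Rational(7, 3), r)) (Function('t')(n, r) = Add(7, Mul(Rational(1, 3), Add(Mul(7, r), 3))) = Add(7, Mul(Rational(1, 3), Add(3, Mul(7, r)))) = Add(7, Add(1, Mul(Rational(7, 3), r))) = Add(8, Mul(Rational(7, 3), r)))
Mul(2, Add(Mul(a, Function('t')(Function('Y')(-3, -5), -5)), -386)) = Mul(2, Add(Mul(Rational(-7, 2), Add(8, Mul(Rational(7, 3), -5))), -386)) = Mul(2, Add(Mul(Rational(-7, 2), Add(8, Rational(-35, 3))), -386)) = Mul(2, Add(Mul(Rational(-7, 2), Rational(-11, 3)), -386)) = Mul(2, Add(Rational(77, 6), -386)) = Mul(2, Rational(-2239, 6)) = Rational(-2239, 3)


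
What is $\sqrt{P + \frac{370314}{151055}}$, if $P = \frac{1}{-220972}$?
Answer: $\frac{\sqrt{682839972707176908845}}{16689462730} \approx 1.5657$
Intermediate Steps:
$P = - \frac{1}{220972} \approx -4.5255 \cdot 10^{-6}$
$\sqrt{P + \frac{370314}{151055}} = \sqrt{- \frac{1}{220972} + \frac{370314}{151055}} = \sqrt{\frac{81828874153}{33378925460}} = \frac{\sqrt{682839972707176908845}}{16689462730}$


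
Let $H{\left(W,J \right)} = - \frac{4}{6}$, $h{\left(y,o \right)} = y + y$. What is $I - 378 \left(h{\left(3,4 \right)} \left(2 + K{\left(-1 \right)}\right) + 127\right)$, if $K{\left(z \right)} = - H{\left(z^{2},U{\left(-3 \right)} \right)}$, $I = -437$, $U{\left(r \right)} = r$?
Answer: $-54491$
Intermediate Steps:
$h{\left(y,o \right)} = 2 y$
$H{\left(W,J \right)} = - \frac{2}{3}$ ($H{\left(W,J \right)} = \left(-4\right) \frac{1}{6} = - \frac{2}{3}$)
$K{\left(z \right)} = \frac{2}{3}$ ($K{\left(z \right)} = \left(-1\right) \left(- \frac{2}{3}\right) = \frac{2}{3}$)
$I - 378 \left(h{\left(3,4 \right)} \left(2 + K{\left(-1 \right)}\right) + 127\right) = -437 - 378 \left(2 \cdot 3 \left(2 + \frac{2}{3}\right) + 127\right) = -437 - 378 \left(6 \cdot \frac{8}{3} + 127\right) = -437 - 378 \left(16 + 127\right) = -437 - 54054 = -54491$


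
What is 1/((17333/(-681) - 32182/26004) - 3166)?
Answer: -2951454/9423077243 ≈ -0.00031322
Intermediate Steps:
1/((17333/(-681) - 32182/26004) - 3166) = 1/((17333*(-1/681) - 32182*1/26004) - 3166) = 1/((-17333/681 - 16091/13002) - 3166) = 1/(-78773879/2951454 - 3166) = 1/(-9423077243/2951454) = -2951454/9423077243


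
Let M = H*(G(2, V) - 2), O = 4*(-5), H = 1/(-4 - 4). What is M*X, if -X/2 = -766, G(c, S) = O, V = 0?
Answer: 4213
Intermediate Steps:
H = -1/8 (H = 1/(-8) = -1/8 ≈ -0.12500)
O = -20
G(c, S) = -20
X = 1532 (X = -2*(-766) = 1532)
M = 11/4 (M = -(-20 - 2)/8 = -1/8*(-22) = 11/4 ≈ 2.7500)
M*X = (11/4)*1532 = 4213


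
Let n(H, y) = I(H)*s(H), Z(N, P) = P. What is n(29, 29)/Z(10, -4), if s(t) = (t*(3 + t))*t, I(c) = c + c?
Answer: -390224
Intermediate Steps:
I(c) = 2*c
s(t) = t²*(3 + t)
n(H, y) = 2*H³*(3 + H) (n(H, y) = (2*H)*(H²*(3 + H)) = 2*H³*(3 + H))
n(29, 29)/Z(10, -4) = (2*29³*(3 + 29))/(-4) = (2*24389*32)*(-¼) = 1560896*(-¼) = -390224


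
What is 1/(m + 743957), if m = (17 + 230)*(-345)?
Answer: 1/658742 ≈ 1.5180e-6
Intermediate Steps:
m = -85215 (m = 247*(-345) = -85215)
1/(m + 743957) = 1/(-85215 + 743957) = 1/658742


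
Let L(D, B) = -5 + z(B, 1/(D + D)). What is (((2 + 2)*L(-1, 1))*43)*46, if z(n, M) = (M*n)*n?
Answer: -43516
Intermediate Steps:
z(n, M) = M*n²
L(D, B) = -5 + B²/(2*D) (L(D, B) = -5 + B²/(D + D) = -5 + B²/((2*D)) = -5 + (1/(2*D))*B² = -5 + B²/(2*D))
(((2 + 2)*L(-1, 1))*43)*46 = (((2 + 2)*(-5 + (½)*1²/(-1)))*43)*46 = ((4*(-5 + (½)*1*(-1)))*43)*46 = ((4*(-5 - ½))*43)*46 = ((4*(-11/2))*43)*46 = -22*43*46 = -946*46 = -43516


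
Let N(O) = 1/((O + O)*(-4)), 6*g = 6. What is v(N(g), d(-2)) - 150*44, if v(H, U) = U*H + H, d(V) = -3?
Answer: -26399/4 ≈ -6599.8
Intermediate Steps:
g = 1 (g = (⅙)*6 = 1)
N(O) = -1/(8*O) (N(O) = 1/((2*O)*(-4)) = 1/(-8*O) = -1/(8*O))
v(H, U) = H + H*U (v(H, U) = H*U + H = H + H*U)
v(N(g), d(-2)) - 150*44 = (-⅛/1)*(1 - 3) - 150*44 = -⅛*1*(-2) - 6600 = -⅛*(-2) - 6600 = ¼ - 6600 = -26399/4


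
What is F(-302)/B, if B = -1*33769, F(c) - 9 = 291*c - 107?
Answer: 87980/33769 ≈ 2.6053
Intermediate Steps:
F(c) = -98 + 291*c (F(c) = 9 + (291*c - 107) = 9 + (-107 + 291*c) = -98 + 291*c)
B = -33769
F(-302)/B = (-98 + 291*(-302))/(-33769) = (-98 - 87882)*(-1/33769) = -87980*(-1/33769) = 87980/33769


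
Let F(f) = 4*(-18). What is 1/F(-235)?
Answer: -1/72 ≈ -0.013889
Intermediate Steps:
F(f) = -72
1/F(-235) = 1/(-72) = -1/72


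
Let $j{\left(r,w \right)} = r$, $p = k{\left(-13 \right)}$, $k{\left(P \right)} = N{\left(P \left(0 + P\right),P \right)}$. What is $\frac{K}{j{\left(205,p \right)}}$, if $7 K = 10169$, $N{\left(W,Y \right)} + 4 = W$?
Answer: $\frac{10169}{1435} \approx 7.0864$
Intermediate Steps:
$N{\left(W,Y \right)} = -4 + W$
$k{\left(P \right)} = -4 + P^{2}$ ($k{\left(P \right)} = -4 + P \left(0 + P\right) = -4 + P P = -4 + P^{2}$)
$p = 165$ ($p = -4 + \left(-13\right)^{2} = -4 + 169 = 165$)
$K = \frac{10169}{7}$ ($K = \frac{1}{7} \cdot 10169 = \frac{10169}{7} \approx 1452.7$)
$\frac{K}{j{\left(205,p \right)}} = \frac{10169}{7 \cdot 205} = \frac{10169}{7} \cdot \frac{1}{205} = \frac{10169}{1435}$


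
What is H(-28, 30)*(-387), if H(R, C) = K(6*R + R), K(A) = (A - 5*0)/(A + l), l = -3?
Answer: -75852/199 ≈ -381.17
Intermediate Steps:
K(A) = A/(-3 + A) (K(A) = (A - 5*0)/(A - 3) = (A + 0)/(-3 + A) = A/(-3 + A))
H(R, C) = 7*R/(-3 + 7*R) (H(R, C) = (6*R + R)/(-3 + (6*R + R)) = (7*R)/(-3 + 7*R) = 7*R/(-3 + 7*R))
H(-28, 30)*(-387) = (7*(-28)/(-3 + 7*(-28)))*(-387) = (7*(-28)/(-3 - 196))*(-387) = (7*(-28)/(-199))*(-387) = (7*(-28)*(-1/199))*(-387) = (196/199)*(-387) = -75852/199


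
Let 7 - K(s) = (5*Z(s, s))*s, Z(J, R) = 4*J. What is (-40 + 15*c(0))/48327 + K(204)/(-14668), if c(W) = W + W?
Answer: 40222603631/708860436 ≈ 56.743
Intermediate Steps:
K(s) = 7 - 20*s² (K(s) = 7 - 5*(4*s)*s = 7 - 20*s*s = 7 - 20*s²)
c(W) = 2*W
(-40 + 15*c(0))/48327 + K(204)/(-14668) = (-40 + 15*(2*0))/48327 + (7 - 20*204²)/(-14668) = (-40 + 15*0)*(1/48327) + (7 - 20*41616)*(-1/14668) = (-40 + 0)*(1/48327) + (7 - 832320)*(-1/14668) = -40*1/48327 - 832313*(-1/14668) = -40/48327 + 832313/14668 = 40222603631/708860436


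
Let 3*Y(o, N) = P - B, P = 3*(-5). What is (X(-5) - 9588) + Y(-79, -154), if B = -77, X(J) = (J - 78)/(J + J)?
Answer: -286771/30 ≈ -9559.0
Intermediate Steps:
P = -15
X(J) = (-78 + J)/(2*J) (X(J) = (-78 + J)/((2*J)) = (-78 + J)*(1/(2*J)) = (-78 + J)/(2*J))
Y(o, N) = 62/3 (Y(o, N) = (-15 - 1*(-77))/3 = (-15 + 77)/3 = (⅓)*62 = 62/3)
(X(-5) - 9588) + Y(-79, -154) = ((½)*(-78 - 5)/(-5) - 9588) + 62/3 = ((½)*(-⅕)*(-83) - 9588) + 62/3 = (83/10 - 9588) + 62/3 = -95797/10 + 62/3 = -286771/30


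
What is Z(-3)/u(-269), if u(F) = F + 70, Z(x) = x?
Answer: 3/199 ≈ 0.015075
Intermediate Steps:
u(F) = 70 + F
Z(-3)/u(-269) = -3/(70 - 269) = -3/(-199) = -3*(-1/199) = 3/199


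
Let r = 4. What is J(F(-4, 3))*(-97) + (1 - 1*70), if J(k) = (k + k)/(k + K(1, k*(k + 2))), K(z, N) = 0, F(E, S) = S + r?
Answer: -263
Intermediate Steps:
F(E, S) = 4 + S (F(E, S) = S + 4 = 4 + S)
J(k) = 2 (J(k) = (k + k)/(k + 0) = (2*k)/k = 2)
J(F(-4, 3))*(-97) + (1 - 1*70) = 2*(-97) + (1 - 1*70) = -194 + (1 - 70) = -194 - 69 = -263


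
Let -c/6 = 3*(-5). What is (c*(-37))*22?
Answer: -73260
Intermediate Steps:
c = 90 (c = -18*(-5) = -6*(-15) = 90)
(c*(-37))*22 = (90*(-37))*22 = -3330*22 = -73260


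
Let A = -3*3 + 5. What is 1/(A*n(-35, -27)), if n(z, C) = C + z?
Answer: 1/248 ≈ 0.0040323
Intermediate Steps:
A = -4 (A = -9 + 5 = -4)
1/(A*n(-35, -27)) = 1/(-4*(-27 - 35)) = 1/(-4*(-62)) = 1/248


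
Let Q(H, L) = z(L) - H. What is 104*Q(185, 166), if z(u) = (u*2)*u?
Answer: 5712408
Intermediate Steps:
z(u) = 2*u**2 (z(u) = (2*u)*u = 2*u**2)
Q(H, L) = -H + 2*L**2 (Q(H, L) = 2*L**2 - H = -H + 2*L**2)
104*Q(185, 166) = 104*(-1*185 + 2*166**2) = 104*(-185 + 2*27556) = 104*(-185 + 55112) = 104*54927 = 5712408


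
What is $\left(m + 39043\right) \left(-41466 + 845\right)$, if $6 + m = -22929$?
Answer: $-654323068$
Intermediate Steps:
$m = -22935$ ($m = -6 - 22929 = -22935$)
$\left(m + 39043\right) \left(-41466 + 845\right) = \left(-22935 + 39043\right) \left(-41466 + 845\right) = 16108 \left(-40621\right) = -654323068$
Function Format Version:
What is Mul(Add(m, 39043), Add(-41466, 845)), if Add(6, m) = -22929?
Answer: -654323068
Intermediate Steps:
m = -22935 (m = Add(-6, -22929) = -22935)
Mul(Add(m, 39043), Add(-41466, 845)) = Mul(Add(-22935, 39043), Add(-41466, 845)) = Mul(16108, -40621) = -654323068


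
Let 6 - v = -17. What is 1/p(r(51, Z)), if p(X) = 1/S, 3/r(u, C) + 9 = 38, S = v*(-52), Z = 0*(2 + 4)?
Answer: -1196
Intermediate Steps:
v = 23 (v = 6 - 1*(-17) = 6 + 17 = 23)
Z = 0 (Z = 0*6 = 0)
S = -1196 (S = 23*(-52) = -1196)
r(u, C) = 3/29 (r(u, C) = 3/(-9 + 38) = 3/29)
p(X) = -1/1196 (p(X) = 1/(-1196) = -1/1196)
1/p(r(51, Z)) = 1/(-1/1196) = -1196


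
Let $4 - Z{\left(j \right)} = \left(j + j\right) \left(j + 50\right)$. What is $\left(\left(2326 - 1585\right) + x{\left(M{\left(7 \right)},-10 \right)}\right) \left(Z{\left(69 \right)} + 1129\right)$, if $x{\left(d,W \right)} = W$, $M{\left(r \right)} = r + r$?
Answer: $-11176259$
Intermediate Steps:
$M{\left(r \right)} = 2 r$
$Z{\left(j \right)} = 4 - 2 j \left(50 + j\right)$ ($Z{\left(j \right)} = 4 - \left(j + j\right) \left(j + 50\right) = 4 - 2 j \left(50 + j\right)$)
$\left(\left(2326 - 1585\right) + x{\left(M{\left(7 \right)},-10 \right)}\right) \left(Z{\left(69 \right)} + 1129\right) = \left(\left(2326 - 1585\right) - 10\right) \left(\left(4 - 6900 - 2 \cdot 69^{2}\right) + 1129\right) = \left(\left(2326 - 1585\right) - 10\right) \left(\left(4 - 6900 - 9522\right) + 1129\right) = \left(741 - 10\right) \left(\left(4 - 6900 - 9522\right) + 1129\right) = 731 \left(-16418 + 1129\right) = 731 \left(-15289\right) = -11176259$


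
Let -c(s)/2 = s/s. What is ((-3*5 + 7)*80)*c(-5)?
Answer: 1280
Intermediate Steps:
c(s) = -2 (c(s) = -2*s/s = -2*1 = -2)
((-3*5 + 7)*80)*c(-5) = ((-3*5 + 7)*80)*(-2) = ((-15 + 7)*80)*(-2) = -8*80*(-2) = -640*(-2) = 1280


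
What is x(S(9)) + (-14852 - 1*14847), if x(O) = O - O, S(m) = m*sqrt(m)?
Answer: -29699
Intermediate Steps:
S(m) = m**(3/2)
x(O) = 0
x(S(9)) + (-14852 - 1*14847) = 0 + (-14852 - 1*14847) = 0 + (-14852 - 14847) = 0 - 29699 = -29699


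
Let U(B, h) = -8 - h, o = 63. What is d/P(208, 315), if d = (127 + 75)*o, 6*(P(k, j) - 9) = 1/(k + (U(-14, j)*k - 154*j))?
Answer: 8818049016/6236243 ≈ 1414.0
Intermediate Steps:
P(k, j) = 9 + 1/(6*(k - 154*j + k*(-8 - j))) (P(k, j) = 9 + 1/(6*(k + ((-8 - j)*k - 154*j))) = 9 + 1/(6*(k + (k*(-8 - j) - 154*j))) = 9 + 1/(6*(k + (-154*j + k*(-8 - j)))) = 9 + 1/(6*(k - 154*j + k*(-8 - j))))
d = 12726 (d = (127 + 75)*63 = 202*63 = 12726)
d/P(208, 315) = 12726/(((-1 + 378*208 + 8316*315 + 54*315*208)/(6*(7*208 + 154*315 + 315*208)))) = 12726/(((-1 + 78624 + 2619540 + 3538080)/(6*(1456 + 48510 + 65520)))) = 12726/(((⅙)*6236243/115486)) = 12726/(((⅙)*(1/115486)*6236243)) = 12726/(6236243/692916) = 12726*(692916/6236243) = 8818049016/6236243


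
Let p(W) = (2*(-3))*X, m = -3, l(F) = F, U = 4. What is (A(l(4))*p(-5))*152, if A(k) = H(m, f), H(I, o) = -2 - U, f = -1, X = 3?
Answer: 16416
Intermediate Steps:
H(I, o) = -6 (H(I, o) = -2 - 1*4 = -2 - 4 = -6)
p(W) = -18 (p(W) = (2*(-3))*3 = -6*3 = -18)
A(k) = -6
(A(l(4))*p(-5))*152 = -6*(-18)*152 = 108*152 = 16416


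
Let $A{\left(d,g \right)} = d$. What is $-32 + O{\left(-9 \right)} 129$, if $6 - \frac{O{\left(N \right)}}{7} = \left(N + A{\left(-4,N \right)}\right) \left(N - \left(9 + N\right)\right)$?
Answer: $-100265$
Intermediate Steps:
$O{\left(N \right)} = -210 + 63 N$ ($O{\left(N \right)} = 42 - 7 \left(N - 4\right) \left(N - \left(9 + N\right)\right) = 42 - 7 \left(-4 + N\right) \left(-9\right) = 42 - 7 \left(36 - 9 N\right) = 42 + \left(-252 + 63 N\right) = -210 + 63 N$)
$-32 + O{\left(-9 \right)} 129 = -32 + \left(-210 + 63 \left(-9\right)\right) 129 = -32 + \left(-210 - 567\right) 129 = -32 - 100233 = -100265$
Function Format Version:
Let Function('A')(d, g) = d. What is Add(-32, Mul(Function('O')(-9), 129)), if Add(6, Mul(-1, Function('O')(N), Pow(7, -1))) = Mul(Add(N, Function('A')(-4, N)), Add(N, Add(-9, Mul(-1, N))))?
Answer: -100265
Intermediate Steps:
Function('O')(N) = Add(-210, Mul(63, N)) (Function('O')(N) = Add(42, Mul(-7, Mul(Add(N, -4), Add(N, Add(-9, Mul(-1, N)))))) = Add(42, Mul(-7, Mul(Add(-4, N), -9))) = Add(42, Mul(-7, Add(36, Mul(-9, N)))) = Add(42, Add(-252, Mul(63, N))) = Add(-210, Mul(63, N)))
Add(-32, Mul(Function('O')(-9), 129)) = Add(-32, Mul(Add(-210, Mul(63, -9)), 129)) = Add(-32, Mul(Add(-210, -567), 129)) = Add(-32, Mul(-777, 129)) = Add(-32, -100233) = -100265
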